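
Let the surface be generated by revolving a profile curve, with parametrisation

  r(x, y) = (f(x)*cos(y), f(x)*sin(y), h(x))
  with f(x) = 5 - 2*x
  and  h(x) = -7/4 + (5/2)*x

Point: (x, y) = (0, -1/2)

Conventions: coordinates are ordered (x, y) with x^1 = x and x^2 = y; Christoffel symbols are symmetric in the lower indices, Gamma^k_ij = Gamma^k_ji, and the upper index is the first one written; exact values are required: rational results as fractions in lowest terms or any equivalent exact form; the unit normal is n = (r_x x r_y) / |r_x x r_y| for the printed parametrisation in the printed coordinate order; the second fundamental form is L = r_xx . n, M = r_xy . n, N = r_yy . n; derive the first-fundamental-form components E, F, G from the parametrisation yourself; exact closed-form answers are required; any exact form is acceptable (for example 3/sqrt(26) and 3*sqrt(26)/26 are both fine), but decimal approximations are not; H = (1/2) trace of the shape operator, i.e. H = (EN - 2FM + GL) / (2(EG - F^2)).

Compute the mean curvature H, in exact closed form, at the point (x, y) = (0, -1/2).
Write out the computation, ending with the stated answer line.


f = 5, f' = -2, f'' = 0, h' = 5/2, h'' = 0
E = 41/4, F = 0, G = 25; answer radicand W^2 = 41/4
unnormalised second-form numerators: l = 0, m = 0, n = 25/2; L = l/sqrt(41/4), and similarly M = m/sqrt(W^2), N = n/sqrt(W^2)
H = (E*n - 2*F*m + G*l) / (2*(EG - F^2)*sqrt(W^2)); E*n - 2*F*m + G*l = 1025/8, EG - F^2 = 1025/4, so H = (1/4)/sqrt(41/4)

Answer: H = sqrt(41)/82


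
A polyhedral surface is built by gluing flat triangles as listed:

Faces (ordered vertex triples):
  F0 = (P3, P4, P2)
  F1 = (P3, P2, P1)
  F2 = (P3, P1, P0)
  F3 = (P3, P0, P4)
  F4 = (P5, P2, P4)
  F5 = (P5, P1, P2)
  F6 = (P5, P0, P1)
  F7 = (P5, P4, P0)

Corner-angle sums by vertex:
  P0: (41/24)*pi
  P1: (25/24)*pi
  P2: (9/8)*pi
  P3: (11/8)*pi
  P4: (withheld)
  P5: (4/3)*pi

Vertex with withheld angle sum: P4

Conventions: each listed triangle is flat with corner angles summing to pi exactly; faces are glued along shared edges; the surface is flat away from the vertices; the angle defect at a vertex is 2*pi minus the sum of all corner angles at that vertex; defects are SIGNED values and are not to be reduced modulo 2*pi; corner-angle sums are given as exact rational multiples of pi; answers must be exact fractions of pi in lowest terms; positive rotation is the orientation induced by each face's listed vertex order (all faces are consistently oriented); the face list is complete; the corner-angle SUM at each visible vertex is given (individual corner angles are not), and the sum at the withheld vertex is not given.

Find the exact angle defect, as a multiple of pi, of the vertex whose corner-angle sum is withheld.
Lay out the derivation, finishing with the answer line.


V = 6, E = 12, F = 8; chi = V - E + F = 2
Gauss-Bonnet: total defect = 2*pi*chi = 4*pi; visible defects sum to (41/12)*pi

Answer: defect(P4) = (7/12)*pi


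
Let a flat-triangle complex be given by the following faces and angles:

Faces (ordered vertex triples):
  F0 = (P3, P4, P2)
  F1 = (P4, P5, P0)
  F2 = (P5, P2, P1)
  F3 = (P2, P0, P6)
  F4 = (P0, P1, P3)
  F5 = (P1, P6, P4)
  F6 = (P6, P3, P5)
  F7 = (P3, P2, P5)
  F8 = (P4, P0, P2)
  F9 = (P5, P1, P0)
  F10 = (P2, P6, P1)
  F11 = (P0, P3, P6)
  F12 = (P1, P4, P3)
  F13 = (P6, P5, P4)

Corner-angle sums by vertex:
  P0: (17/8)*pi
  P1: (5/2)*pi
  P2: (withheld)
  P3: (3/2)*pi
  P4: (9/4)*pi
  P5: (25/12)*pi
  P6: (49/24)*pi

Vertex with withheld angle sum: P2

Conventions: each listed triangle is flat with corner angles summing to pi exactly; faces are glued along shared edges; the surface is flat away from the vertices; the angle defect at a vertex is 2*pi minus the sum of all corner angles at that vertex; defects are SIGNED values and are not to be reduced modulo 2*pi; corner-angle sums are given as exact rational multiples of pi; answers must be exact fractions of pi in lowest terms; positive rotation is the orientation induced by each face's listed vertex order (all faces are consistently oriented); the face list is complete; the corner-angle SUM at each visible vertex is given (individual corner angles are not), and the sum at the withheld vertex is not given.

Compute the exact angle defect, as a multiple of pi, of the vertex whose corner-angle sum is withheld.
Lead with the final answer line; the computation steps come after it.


Answer: defect(P2) = pi/2

V = 7, E = 21, F = 14; chi = V - E + F = 0
Gauss-Bonnet: total defect = 2*pi*chi = 0; visible defects sum to -pi/2


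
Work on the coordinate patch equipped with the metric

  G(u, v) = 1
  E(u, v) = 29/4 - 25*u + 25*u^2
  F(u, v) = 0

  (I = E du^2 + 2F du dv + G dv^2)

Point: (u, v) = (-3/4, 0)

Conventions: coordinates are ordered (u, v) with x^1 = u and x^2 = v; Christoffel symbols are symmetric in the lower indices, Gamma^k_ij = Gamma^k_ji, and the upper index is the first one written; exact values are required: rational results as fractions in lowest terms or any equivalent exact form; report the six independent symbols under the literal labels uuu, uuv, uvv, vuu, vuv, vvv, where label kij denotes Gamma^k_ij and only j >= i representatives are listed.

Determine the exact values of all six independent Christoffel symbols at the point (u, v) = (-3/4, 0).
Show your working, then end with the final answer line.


E = 641/16, F = 0, G = 1 at the point
E_u = -125/2, E_v = 0, F_u = 0, F_v = 0, G_u = 0, G_v = 0
EG - F^2 = 641/16;  g^inv = (16/641) * [[1, 0], [0, 641/16]]
first-kind symbols [ij,l] = (1/2)(d_i g_jl + d_j g_il - d_l g_ij): [uu,u] = E_u/2 = -125/4, [uu,v] = F_u - E_v/2 = 0, [uv,u] = E_v/2 = 0, [uv,v] = G_u/2 = 0, [vv,u] = F_v - G_u/2 = 0, [vv,v] = G_v/2 = 0
Gamma^u_ij = (G*[ij,u] - F*[ij,v])/(EG - F^2), Gamma^v_ij = (E*[ij,v] - F*[ij,u])/(EG - F^2)

Answer: Gamma_uuu = -500/641, Gamma_uuv = 0, Gamma_uvv = 0, Gamma_vuu = 0, Gamma_vuv = 0, Gamma_vvv = 0


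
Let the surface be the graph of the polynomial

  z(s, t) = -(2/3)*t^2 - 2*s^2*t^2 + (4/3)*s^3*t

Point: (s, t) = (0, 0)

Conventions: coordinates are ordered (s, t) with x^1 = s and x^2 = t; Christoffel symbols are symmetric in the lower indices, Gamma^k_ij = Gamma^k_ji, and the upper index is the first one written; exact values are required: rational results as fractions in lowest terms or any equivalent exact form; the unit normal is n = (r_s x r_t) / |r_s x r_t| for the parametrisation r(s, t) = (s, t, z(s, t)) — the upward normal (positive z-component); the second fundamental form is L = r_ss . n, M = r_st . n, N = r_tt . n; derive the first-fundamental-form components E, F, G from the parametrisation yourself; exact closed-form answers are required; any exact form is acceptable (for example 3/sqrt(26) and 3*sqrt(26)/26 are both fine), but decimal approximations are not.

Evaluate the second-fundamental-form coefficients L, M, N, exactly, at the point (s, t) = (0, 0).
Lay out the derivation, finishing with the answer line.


z_s = 0, z_t = 0, z_ss = 0, z_st = 0, z_tt = -4/3
E = 1, F = 0, G = 1; answer radicand W^2 = 1
unnormalised second-form numerators: l = 0, m = 0, n = -4/3; L = l/sqrt(1), and similarly M = m/sqrt(W^2), N = n/sqrt(W^2)

Answer: L = 0, M = 0, N = -4/3


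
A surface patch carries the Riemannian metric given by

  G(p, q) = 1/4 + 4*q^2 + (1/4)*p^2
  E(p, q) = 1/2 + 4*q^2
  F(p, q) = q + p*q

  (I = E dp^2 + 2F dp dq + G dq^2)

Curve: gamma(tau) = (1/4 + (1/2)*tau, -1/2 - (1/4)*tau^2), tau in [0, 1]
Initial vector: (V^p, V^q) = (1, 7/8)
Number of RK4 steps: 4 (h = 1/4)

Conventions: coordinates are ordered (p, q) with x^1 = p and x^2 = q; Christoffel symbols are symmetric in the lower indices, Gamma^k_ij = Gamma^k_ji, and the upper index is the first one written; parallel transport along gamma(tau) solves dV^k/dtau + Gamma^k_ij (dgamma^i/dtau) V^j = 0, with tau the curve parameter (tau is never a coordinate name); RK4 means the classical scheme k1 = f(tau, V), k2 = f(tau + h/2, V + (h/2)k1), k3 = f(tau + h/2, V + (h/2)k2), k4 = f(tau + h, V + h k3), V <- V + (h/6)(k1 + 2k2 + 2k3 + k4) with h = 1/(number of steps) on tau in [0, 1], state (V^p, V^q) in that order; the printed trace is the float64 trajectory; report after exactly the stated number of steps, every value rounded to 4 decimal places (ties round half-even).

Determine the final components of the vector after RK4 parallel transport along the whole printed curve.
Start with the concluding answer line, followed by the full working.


Answer: V^p = 0.7493, V^q = 0.0990

gamma'(tau) = (1/2, -(1/2)*tau); f(tau, V)^k = -Gamma^k_ij(gamma(tau)) gamma'^i(tau) V^j; h = 1/4; intermediate values shown to 6 dp
curve data and Christoffel symbols at the stage parameters:
  tau = 0.000000: gamma = (0.250000, -0.500000), gamma' = (0.500000, 0.000000); Gamma_ppp = 0.621762, Gamma_ppq = -1.652850, Gamma_pqq = 0.167746, Gamma_qpp = 1.492228, Gamma_qpq = -0.766839, Gamma_qqq = -1.497409
  tau = 0.125000: gamma = (0.312500, -0.503906), gamma' = (0.500000, -0.062500); Gamma_ppp = 0.658654, Gamma_ppq = -1.679014, Gamma_pqq = 0.170873, Gamma_qpp = 1.509447, Gamma_qpq = -0.800198, Gamma_qqq = -1.474780
  tau = 0.250000: gamma = (0.375000, -0.515625), gamma' = (0.500000, -0.125000); Gamma_ppp = 0.682927, Gamma_ppq = -1.690699, Gamma_pqq = 0.165425, Gamma_qpp = 1.506014, Gamma_qpq = -0.819296, Gamma_qqq = -1.442362
  tau = 0.375000: gamma = (0.437500, -0.535156), gamma' = (0.500000, -0.187500); Gamma_ppp = 0.692517, Gamma_ppq = -1.685323, Gamma_pqq = 0.151554, Gamma_qpp = 1.481352, Gamma_qpq = -0.822437, Gamma_qqq = -1.402250
  tau = 0.500000: gamma = (0.500000, -0.562500), gamma' = (0.500000, -0.250000); Gamma_ppp = 0.686360, Gamma_ppq = -1.660821, Gamma_pqq = 0.130870, Gamma_qpp = 1.436272, Gamma_qpq = -0.808756, Gamma_qqq = -1.355773
  tau = 0.625000: gamma = (0.562500, -0.597656), gamma' = (0.500000, -0.312500); Gamma_ppp = 0.664821, Gamma_ppq = -1.616487, Gamma_pqq = 0.106024, Gamma_qpp = 1.373139, Gamma_qpq = -0.778731, Gamma_qqq = -1.303629
  tau = 0.750000: gamma = (0.625000, -0.640625), gamma' = (0.500000, -0.375000); Gamma_ppp = 0.629848, Gamma_ppq = -1.553546, Gamma_pqq = 0.080000, Gamma_qpp = 1.295738, Gamma_qpq = -0.734453, Gamma_qqq = -1.246303
  tau = 0.875000: gamma = (0.687500, -0.691406), gamma' = (0.500000, -0.437500); Gamma_ppp = 0.584668, Gamma_ppq = -1.475149, Gamma_pqq = 0.055407, Gamma_qpp = 1.208761, Gamma_qpq = -0.679397, Gamma_qqq = -1.184466
  tau = 1.000000: gamma = (0.750000, -0.750000), gamma' = (0.500000, -0.500000); Gamma_ppp = 0.533145, Gamma_ppq = -1.385755, Gamma_pqq = 0.034027, Gamma_qpp = 1.117066, Gamma_qpq = -0.617772, Gamma_qqq = -1.119182
step 0: V^p = 1.0000, V^q = 0.8750
step 1: k1 = (0.412241, -0.410622), k2 = (0.243632, -0.592574), k3 = (0.233448, -0.582617), k4 = (0.046570, -0.738065); V <- V + (h/6)(k1 + 2k2 + 2k3 + k4): V^p = 1.0589, V^q = 0.7292
step 2: k1 = (0.046166, -0.738535), k2 = (-0.150288, -0.858284), k3 = (-0.147064, -0.838528), k4 = (-0.326693, -0.906673); V <- V + (h/6)(k1 + 2k2 + 2k3 + k4): V^p = 1.0224, V^q = 0.5193
step 3: k1 = (-0.327195, -0.906968), k2 = (-0.480573, -0.920039), k3 = (-0.465890, -0.902180), k4 = (-0.576122, -0.865849); V <- V + (h/6)(k1 + 2k2 + 2k3 + k4): V^p = 0.9059, V^q = 0.2935
step 4: k1 = (-0.576228, -0.865797), k2 = (-0.640755, -0.784907), k3 = (-0.625488, -0.779440), k4 = (-0.649082, -0.674889); V <- V + (h/6)(k1 + 2k2 + 2k3 + k4): V^p = 0.7493, V^q = 0.0990


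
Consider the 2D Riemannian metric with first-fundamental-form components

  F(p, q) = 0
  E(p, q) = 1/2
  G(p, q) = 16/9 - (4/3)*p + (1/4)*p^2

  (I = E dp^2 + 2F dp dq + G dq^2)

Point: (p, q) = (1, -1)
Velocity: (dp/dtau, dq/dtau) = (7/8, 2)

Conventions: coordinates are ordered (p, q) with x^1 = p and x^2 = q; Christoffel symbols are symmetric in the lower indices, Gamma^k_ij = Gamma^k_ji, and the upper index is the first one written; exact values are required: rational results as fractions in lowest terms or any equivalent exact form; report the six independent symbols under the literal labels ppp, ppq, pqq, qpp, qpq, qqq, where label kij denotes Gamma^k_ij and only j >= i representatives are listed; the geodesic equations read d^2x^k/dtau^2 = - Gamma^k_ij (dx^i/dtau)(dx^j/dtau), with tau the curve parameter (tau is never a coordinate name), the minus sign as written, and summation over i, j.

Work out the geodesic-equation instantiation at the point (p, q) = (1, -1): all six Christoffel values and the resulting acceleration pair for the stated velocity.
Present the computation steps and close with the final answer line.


E = 1/2, F = 0, G = 25/36 at the point
E_p = 0, E_q = 0, F_p = 0, F_q = 0, G_p = -5/6, G_q = 0
EG - F^2 = 25/72;  g^inv = (72/25) * [[25/36, 0], [0, 1/2]]
first-kind symbols [ij,l] = (1/2)(d_i g_jl + d_j g_il - d_l g_ij): [pp,p] = E_p/2 = 0, [pp,q] = F_p - E_q/2 = 0, [pq,p] = E_q/2 = 0, [pq,q] = G_p/2 = -5/12, [qq,p] = F_q - G_p/2 = 5/12, [qq,q] = G_q/2 = 0
Gamma^p_ij = (G*[ij,p] - F*[ij,q])/(EG - F^2), Gamma^q_ij = (E*[ij,q] - F*[ij,p])/(EG - F^2)
Gamma_ppp = 0, Gamma_ppq = 0, Gamma_pqq = 5/6, Gamma_qpp = 0, Gamma_qpq = -3/5, Gamma_qqq = 0
d^2p/dtau^2 = -(Gamma_ppp*(7/8)^2 + 2*Gamma_ppq*(7/8)*(2) + Gamma_pqq*(2)^2) = -10/3
d^2q/dtau^2 = -(Gamma_qpp*(7/8)^2 + 2*Gamma_qpq*(7/8)*(2) + Gamma_qqq*(2)^2) = 21/10

Answer: Gamma_ppp = 0, Gamma_ppq = 0, Gamma_pqq = 5/6, Gamma_qpp = 0, Gamma_qpq = -3/5, Gamma_qqq = 0; accelerations (d^2p/dtau^2, d^2q/dtau^2) = (-10/3, 21/10)


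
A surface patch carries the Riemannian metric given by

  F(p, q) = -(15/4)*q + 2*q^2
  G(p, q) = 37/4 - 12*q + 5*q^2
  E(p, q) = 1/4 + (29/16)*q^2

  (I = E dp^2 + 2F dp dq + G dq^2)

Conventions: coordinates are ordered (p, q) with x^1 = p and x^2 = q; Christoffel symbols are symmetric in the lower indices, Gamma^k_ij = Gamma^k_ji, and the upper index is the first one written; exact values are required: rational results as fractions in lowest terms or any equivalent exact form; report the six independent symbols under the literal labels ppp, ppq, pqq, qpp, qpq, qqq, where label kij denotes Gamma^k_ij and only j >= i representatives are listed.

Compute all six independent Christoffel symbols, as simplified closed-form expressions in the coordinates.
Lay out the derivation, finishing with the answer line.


E = 1/4 + (29/16)*q^2; F = -(15/4)*q + 2*q^2; G = 37/4 - 12*q + 5*q^2
Gamma^k_ij = (1/2) g^{kl} (d_i g_jl + d_j g_il - d_l g_ij), with g^inv = (1/(EG-F^2)) [[G, -F], [-F, E]]
first partials: E_p = 0, E_q = (29/8)*q, F_p = 0, F_q = -15/4 + 4*q, G_p = 0, G_q = -12 + 10*q
D = EG - F^2 = 37/16 - 3*q + (253/64)*q^2 - (27/4)*q^3 + (81/16)*q^4
expanded: Gamma^p_pp = (G E_p - 2F F_p + F E_q)/(2D), Gamma^p_pq = (G E_q - F G_p)/(2D), Gamma^p_qq = (2G F_q - G G_p - F G_q)/(2D), Gamma^q_pp = (2E F_p - E E_q - F E_p)/(2D), Gamma^q_pq = (E G_p - F E_q)/(2D), Gamma^q_qq = (E G_q - 2F F_q + F G_p)/(2D); substitute and cancel common factors

Answer: Gamma_ppp = (232*q^3 - 435*q^2)/(324*q^4 - 432*q^3 + 253*q^2 - 192*q + 148), Gamma_ppq = (580*q^3 - 1392*q^2 + 1073*q)/(324*q^4 - 432*q^3 + 253*q^2 - 192*q + 148), Gamma_pqq = (640*q^3 - 2304*q^2 + 3808*q - 2220)/(324*q^4 - 432*q^3 + 253*q^2 - 192*q + 148), Gamma_qpp = (-841*q^3 - 116*q)/(1296*q^4 - 1728*q^3 + 1012*q^2 - 768*q + 592), Gamma_qpq = (-232*q^3 + 435*q^2)/(324*q^4 - 432*q^3 + 253*q^2 - 192*q + 148), Gamma_qqq = (68*q^3 + 744*q^2 - 820*q - 96)/(324*q^4 - 432*q^3 + 253*q^2 - 192*q + 148)


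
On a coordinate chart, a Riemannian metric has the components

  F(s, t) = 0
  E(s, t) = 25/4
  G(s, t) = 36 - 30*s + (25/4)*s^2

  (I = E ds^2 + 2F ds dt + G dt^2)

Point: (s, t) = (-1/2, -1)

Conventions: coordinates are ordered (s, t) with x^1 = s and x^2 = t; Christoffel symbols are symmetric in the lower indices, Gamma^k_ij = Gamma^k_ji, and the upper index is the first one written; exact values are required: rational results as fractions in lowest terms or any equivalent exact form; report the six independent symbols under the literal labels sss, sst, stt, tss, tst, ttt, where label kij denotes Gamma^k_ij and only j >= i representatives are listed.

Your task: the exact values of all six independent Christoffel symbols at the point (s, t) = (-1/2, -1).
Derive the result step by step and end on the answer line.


E = 25/4, F = 0, G = 841/16 at the point
E_s = 0, E_t = 0, F_s = 0, F_t = 0, G_s = -145/4, G_t = 0
EG - F^2 = 21025/64;  g^inv = (64/21025) * [[841/16, 0], [0, 25/4]]
first-kind symbols [ij,l] = (1/2)(d_i g_jl + d_j g_il - d_l g_ij): [ss,s] = E_s/2 = 0, [ss,t] = F_s - E_t/2 = 0, [st,s] = E_t/2 = 0, [st,t] = G_s/2 = -145/8, [tt,s] = F_t - G_s/2 = 145/8, [tt,t] = G_t/2 = 0
Gamma^s_ij = (G*[ij,s] - F*[ij,t])/(EG - F^2), Gamma^t_ij = (E*[ij,t] - F*[ij,s])/(EG - F^2)

Answer: Gamma_sss = 0, Gamma_sst = 0, Gamma_stt = 29/10, Gamma_tss = 0, Gamma_tst = -10/29, Gamma_ttt = 0


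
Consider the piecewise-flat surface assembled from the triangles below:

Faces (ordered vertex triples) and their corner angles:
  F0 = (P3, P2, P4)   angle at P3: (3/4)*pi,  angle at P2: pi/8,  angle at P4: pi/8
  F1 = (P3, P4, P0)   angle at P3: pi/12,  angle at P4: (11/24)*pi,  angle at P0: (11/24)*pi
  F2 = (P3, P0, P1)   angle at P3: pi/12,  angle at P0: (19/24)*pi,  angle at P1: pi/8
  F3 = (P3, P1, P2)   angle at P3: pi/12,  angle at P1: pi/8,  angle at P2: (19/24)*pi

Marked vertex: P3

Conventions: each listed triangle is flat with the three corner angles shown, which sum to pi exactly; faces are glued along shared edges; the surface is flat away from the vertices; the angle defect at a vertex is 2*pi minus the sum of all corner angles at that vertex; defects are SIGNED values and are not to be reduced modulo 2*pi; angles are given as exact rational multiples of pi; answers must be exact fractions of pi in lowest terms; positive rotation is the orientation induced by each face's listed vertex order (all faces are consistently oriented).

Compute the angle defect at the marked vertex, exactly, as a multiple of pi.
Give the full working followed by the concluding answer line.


Sum of corner angles at P3: pi
defect = 2*pi - pi

Answer: defect(P3) = pi


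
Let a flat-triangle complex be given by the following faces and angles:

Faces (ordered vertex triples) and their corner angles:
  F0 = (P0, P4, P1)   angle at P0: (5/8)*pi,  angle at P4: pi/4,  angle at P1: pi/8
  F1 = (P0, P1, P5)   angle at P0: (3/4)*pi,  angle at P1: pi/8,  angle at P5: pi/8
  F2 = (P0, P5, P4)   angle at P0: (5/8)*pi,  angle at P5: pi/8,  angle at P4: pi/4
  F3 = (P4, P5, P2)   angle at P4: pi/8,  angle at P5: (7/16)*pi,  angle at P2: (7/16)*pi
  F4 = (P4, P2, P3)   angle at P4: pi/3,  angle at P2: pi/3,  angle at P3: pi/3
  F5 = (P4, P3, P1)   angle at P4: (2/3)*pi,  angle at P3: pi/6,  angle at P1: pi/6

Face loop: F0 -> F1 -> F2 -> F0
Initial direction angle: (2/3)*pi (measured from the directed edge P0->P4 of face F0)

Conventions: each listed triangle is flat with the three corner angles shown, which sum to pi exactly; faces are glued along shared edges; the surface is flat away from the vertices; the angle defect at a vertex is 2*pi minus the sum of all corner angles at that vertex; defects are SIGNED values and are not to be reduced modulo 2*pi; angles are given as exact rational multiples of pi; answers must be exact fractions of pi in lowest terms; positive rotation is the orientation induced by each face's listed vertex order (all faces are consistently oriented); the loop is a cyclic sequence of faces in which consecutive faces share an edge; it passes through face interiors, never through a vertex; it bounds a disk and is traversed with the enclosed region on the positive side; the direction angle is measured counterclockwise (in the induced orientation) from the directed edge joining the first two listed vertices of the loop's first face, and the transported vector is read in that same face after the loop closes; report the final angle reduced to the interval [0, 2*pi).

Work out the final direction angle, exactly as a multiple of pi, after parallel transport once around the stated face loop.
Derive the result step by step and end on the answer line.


enclosed vertex P0: corner angles sum to 2*pi, defect = 2*pi - 2*pi = 0
the rotation equals the total enclosed defect, so the final angle is initial + defects (mod 2*pi)
final angle = (2/3)*pi + 0 = (2/3)*pi (mod 2*pi)

Answer: final direction angle = (2/3)*pi


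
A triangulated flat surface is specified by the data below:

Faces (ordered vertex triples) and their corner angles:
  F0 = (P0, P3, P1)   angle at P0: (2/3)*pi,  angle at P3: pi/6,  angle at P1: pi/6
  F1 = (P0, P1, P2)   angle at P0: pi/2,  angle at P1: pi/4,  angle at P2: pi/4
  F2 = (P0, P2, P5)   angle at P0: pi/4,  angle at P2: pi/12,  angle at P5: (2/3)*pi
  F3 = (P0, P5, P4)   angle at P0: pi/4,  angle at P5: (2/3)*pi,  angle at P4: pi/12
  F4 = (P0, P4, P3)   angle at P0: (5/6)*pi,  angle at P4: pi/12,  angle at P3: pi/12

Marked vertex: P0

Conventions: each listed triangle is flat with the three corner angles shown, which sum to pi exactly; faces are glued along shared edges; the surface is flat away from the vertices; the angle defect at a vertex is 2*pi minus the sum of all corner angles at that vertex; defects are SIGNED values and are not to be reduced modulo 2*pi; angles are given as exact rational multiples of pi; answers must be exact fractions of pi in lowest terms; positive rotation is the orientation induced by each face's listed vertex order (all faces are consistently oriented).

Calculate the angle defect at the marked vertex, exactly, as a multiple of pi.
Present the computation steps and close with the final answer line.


Sum of corner angles at P0: (5/2)*pi
defect = 2*pi - (5/2)*pi

Answer: defect(P0) = -pi/2


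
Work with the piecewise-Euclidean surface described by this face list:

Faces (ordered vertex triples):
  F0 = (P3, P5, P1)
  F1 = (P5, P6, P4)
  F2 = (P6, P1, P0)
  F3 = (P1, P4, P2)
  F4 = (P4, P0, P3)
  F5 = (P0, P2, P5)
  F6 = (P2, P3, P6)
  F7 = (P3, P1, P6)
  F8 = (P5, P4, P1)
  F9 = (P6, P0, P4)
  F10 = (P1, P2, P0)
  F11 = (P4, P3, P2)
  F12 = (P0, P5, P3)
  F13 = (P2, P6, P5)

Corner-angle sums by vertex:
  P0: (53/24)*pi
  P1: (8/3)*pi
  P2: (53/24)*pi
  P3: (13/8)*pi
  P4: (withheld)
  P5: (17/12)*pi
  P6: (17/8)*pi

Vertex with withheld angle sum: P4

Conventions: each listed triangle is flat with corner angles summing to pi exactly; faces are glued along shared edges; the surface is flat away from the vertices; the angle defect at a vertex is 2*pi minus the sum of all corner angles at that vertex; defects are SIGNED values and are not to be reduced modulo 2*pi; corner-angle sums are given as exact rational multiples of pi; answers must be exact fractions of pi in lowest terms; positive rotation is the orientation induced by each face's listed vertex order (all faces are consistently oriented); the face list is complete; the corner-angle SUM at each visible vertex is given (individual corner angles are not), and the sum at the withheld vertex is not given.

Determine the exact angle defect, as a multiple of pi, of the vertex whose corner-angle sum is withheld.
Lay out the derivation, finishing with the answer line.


V = 7, E = 21, F = 14; chi = V - E + F = 0
Gauss-Bonnet: total defect = 2*pi*chi = 0; visible defects sum to -pi/4

Answer: defect(P4) = pi/4


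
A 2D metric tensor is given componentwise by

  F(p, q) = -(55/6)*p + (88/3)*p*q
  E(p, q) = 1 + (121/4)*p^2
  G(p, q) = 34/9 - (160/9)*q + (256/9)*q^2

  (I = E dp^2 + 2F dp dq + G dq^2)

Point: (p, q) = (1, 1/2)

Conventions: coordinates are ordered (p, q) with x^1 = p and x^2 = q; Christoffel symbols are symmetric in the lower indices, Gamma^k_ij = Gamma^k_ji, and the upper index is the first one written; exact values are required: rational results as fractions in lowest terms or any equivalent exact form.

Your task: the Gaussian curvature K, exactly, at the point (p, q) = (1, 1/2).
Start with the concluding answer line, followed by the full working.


Answer: K = 1408/49923

E = 125/4, F = 11/2, G = 2, EG - F^2 = 129/4 at the point
E_p = 121/2, E_q = 0, F_p = 11/2, F_q = 88/3, G_p = 0, G_q = 32/3
E_qq = 0, F_pq = 88/3, G_pp = 0
Using the Brioschi determinant formula for K from the metric derivatives:
M1 = [[-E_qq/2 + F_pq - G_pp/2, E_p/2, F_p - E_q/2], [F_q - G_p/2, E, F], [G_q/2, F, G]] = [[88/3, 121/4, 11/2], [88/3, 125/4, 11/2], [16/3, 11/2, 2]]; det M1 = 88/3
M2 = [[0, E_q/2, G_p/2], [E_q/2, E, F], [G_p/2, F, G]] = [[0, 0, 0], [0, 125/4, 11/2], [0, 11/2, 2]]; det M2 = 0
det M1 - det M2 = 88/3; K = 88/3 / (129/4)^2 = 1408/49923


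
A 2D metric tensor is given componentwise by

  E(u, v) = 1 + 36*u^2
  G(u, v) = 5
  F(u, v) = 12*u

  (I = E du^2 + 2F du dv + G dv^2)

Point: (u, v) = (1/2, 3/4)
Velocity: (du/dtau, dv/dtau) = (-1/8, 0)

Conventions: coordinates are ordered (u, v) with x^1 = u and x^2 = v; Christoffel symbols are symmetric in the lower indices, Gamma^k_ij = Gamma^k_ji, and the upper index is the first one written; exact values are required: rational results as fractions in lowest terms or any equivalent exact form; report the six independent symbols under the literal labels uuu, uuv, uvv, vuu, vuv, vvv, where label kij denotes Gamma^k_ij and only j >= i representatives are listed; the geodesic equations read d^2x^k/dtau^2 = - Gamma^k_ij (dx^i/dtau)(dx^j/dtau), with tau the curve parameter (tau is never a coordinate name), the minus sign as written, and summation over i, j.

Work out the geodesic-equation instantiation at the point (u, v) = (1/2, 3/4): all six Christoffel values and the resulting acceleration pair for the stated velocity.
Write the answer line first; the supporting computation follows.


Answer: Gamma_uuu = 9/7, Gamma_uuv = 0, Gamma_uvv = 0, Gamma_vuu = 6/7, Gamma_vuv = 0, Gamma_vvv = 0; accelerations (d^2u/dtau^2, d^2v/dtau^2) = (-9/448, -3/224)

E = 10, F = 6, G = 5 at the point
E_u = 36, E_v = 0, F_u = 12, F_v = 0, G_u = 0, G_v = 0
EG - F^2 = 14;  g^inv = (1/14) * [[5, -6], [-6, 10]]
first-kind symbols [ij,l] = (1/2)(d_i g_jl + d_j g_il - d_l g_ij): [uu,u] = E_u/2 = 18, [uu,v] = F_u - E_v/2 = 12, [uv,u] = E_v/2 = 0, [uv,v] = G_u/2 = 0, [vv,u] = F_v - G_u/2 = 0, [vv,v] = G_v/2 = 0
Gamma^u_ij = (G*[ij,u] - F*[ij,v])/(EG - F^2), Gamma^v_ij = (E*[ij,v] - F*[ij,u])/(EG - F^2)
Gamma_uuu = 9/7, Gamma_uuv = 0, Gamma_uvv = 0, Gamma_vuu = 6/7, Gamma_vuv = 0, Gamma_vvv = 0
d^2u/dtau^2 = -(Gamma_uuu*(-1/8)^2 + 2*Gamma_uuv*(-1/8)*(0) + Gamma_uvv*(0)^2) = -9/448
d^2v/dtau^2 = -(Gamma_vuu*(-1/8)^2 + 2*Gamma_vuv*(-1/8)*(0) + Gamma_vvv*(0)^2) = -3/224


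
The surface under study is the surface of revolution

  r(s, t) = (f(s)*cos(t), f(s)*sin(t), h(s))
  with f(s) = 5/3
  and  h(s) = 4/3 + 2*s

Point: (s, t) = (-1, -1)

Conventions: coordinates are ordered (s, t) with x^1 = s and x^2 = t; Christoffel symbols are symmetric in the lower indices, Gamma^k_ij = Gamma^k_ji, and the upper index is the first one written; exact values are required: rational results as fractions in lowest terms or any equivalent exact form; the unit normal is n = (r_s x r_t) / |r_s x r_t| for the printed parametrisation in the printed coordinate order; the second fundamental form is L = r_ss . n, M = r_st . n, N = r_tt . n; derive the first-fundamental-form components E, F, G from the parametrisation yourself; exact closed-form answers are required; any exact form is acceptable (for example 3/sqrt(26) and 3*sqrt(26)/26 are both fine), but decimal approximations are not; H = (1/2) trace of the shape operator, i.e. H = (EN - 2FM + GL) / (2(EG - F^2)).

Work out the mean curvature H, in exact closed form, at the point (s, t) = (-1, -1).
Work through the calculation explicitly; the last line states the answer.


f = 5/3, f' = 0, f'' = 0, h' = 2, h'' = 0
E = 4, F = 0, G = 25/9; answer radicand W^2 = 4
unnormalised second-form numerators: l = 0, m = 0, n = 10/3; L = l/sqrt(4), and similarly M = m/sqrt(W^2), N = n/sqrt(W^2)
H = (E*n - 2*F*m + G*l) / (2*(EG - F^2)*sqrt(W^2)); E*n - 2*F*m + G*l = 40/3, EG - F^2 = 100/9, so H = (3/5)/sqrt(4)

Answer: H = 3/10


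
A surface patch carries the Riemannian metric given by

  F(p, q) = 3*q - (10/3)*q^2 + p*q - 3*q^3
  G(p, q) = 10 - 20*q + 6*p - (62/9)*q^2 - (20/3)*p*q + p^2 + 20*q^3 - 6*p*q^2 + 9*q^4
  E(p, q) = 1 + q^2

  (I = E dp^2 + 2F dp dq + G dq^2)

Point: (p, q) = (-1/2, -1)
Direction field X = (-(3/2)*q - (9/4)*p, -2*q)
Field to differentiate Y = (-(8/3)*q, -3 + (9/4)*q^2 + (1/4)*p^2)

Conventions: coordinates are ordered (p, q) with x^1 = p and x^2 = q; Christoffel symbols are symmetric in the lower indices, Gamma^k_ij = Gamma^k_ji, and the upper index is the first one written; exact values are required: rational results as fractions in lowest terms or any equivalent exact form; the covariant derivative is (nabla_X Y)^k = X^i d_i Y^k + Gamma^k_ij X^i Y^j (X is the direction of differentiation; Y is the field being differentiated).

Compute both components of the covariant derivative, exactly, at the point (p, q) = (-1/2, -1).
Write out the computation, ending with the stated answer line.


E = 2, F = -17/6, G = 325/36 at the point
E_p = 0, E_q = -2, F_p = -1, F_q = 1/6, G_p = 17/3, G_q = 136/9
EG - F^2 = 361/36;  g^inv = (36/361) * [[325/36, 17/6], [17/6, 2]]
first-kind symbols [ij,l] = (1/2)(d_i g_jl + d_j g_il - d_l g_ij): [pp,p] = E_p/2 = 0, [pp,q] = F_p - E_q/2 = 0, [pq,p] = E_q/2 = -1, [pq,q] = G_p/2 = 17/6, [qq,p] = F_q - G_p/2 = -8/3, [qq,q] = G_q/2 = 68/9
Gamma^p_ij = (G*[ij,p] - F*[ij,q])/(EG - F^2), Gamma^q_ij = (E*[ij,q] - F*[ij,p])/(EG - F^2)
Gamma_ppp = 0, Gamma_ppq = -36/361, Gamma_pqq = -96/361, Gamma_qpp = 0, Gamma_qpq = 102/361, Gamma_qqq = 272/361
X = (21/8, 2), Y = (8/3, -11/16) at the point

Answer: (nabla_X Y)^p = -184355/34656, (nabla_X Y)^q = -223999/23104


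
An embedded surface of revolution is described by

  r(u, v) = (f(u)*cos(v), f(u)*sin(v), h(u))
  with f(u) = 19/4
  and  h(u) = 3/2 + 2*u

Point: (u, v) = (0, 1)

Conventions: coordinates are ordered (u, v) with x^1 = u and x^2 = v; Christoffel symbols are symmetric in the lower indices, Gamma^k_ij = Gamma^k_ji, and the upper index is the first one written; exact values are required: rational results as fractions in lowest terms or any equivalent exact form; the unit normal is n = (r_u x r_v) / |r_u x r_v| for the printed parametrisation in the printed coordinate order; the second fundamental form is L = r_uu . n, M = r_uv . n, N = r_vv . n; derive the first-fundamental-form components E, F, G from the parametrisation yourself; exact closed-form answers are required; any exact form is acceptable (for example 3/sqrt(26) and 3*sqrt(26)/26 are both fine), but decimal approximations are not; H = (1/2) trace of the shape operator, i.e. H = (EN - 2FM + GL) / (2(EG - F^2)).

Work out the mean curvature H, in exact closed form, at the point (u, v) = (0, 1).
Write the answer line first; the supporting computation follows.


Answer: H = 2/19

f = 19/4, f' = 0, f'' = 0, h' = 2, h'' = 0
E = 4, F = 0, G = 361/16; answer radicand W^2 = 4
unnormalised second-form numerators: l = 0, m = 0, n = 19/2; L = l/sqrt(4), and similarly M = m/sqrt(W^2), N = n/sqrt(W^2)
H = (E*n - 2*F*m + G*l) / (2*(EG - F^2)*sqrt(W^2)); E*n - 2*F*m + G*l = 38, EG - F^2 = 361/4, so H = (4/19)/sqrt(4)


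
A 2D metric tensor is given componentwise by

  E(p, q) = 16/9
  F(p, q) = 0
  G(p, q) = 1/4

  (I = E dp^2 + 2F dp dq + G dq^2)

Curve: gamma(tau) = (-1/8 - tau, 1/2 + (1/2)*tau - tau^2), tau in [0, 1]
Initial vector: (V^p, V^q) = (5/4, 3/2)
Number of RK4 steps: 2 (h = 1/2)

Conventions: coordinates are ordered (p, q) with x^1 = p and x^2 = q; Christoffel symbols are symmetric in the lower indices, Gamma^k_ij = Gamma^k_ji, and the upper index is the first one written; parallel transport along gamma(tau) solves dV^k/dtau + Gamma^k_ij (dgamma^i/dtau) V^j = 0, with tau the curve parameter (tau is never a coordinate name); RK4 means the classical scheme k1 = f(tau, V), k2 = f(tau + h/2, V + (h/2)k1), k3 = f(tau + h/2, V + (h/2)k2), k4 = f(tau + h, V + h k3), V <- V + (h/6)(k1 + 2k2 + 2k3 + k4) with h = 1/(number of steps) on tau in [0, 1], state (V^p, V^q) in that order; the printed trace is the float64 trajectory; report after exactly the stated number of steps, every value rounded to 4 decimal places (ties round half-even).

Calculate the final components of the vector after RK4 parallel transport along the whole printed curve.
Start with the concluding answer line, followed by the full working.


Answer: V^p = 1.2500, V^q = 1.5000

gamma'(tau) = (-1, 1/2 - 2*tau); f(tau, V)^k = -Gamma^k_ij(gamma(tau)) gamma'^i(tau) V^j; h = 1/2; intermediate values shown to 6 dp
curve data and Christoffel symbols at the stage parameters:
  tau = 0.000000: gamma = (-0.125000, 0.500000), gamma' = (-1.000000, 0.500000); Gamma_ppp = 0.000000, Gamma_ppq = 0.000000, Gamma_pqq = 0.000000, Gamma_qpp = 0.000000, Gamma_qpq = 0.000000, Gamma_qqq = 0.000000
  tau = 0.250000: gamma = (-0.375000, 0.562500), gamma' = (-1.000000, 0.000000); Gamma_ppp = 0.000000, Gamma_ppq = 0.000000, Gamma_pqq = 0.000000, Gamma_qpp = 0.000000, Gamma_qpq = 0.000000, Gamma_qqq = 0.000000
  tau = 0.500000: gamma = (-0.625000, 0.500000), gamma' = (-1.000000, -0.500000); Gamma_ppp = 0.000000, Gamma_ppq = 0.000000, Gamma_pqq = 0.000000, Gamma_qpp = 0.000000, Gamma_qpq = 0.000000, Gamma_qqq = 0.000000
  tau = 0.750000: gamma = (-0.875000, 0.312500), gamma' = (-1.000000, -1.000000); Gamma_ppp = 0.000000, Gamma_ppq = 0.000000, Gamma_pqq = 0.000000, Gamma_qpp = 0.000000, Gamma_qpq = 0.000000, Gamma_qqq = 0.000000
  tau = 1.000000: gamma = (-1.125000, 0.000000), gamma' = (-1.000000, -1.500000); Gamma_ppp = 0.000000, Gamma_ppq = 0.000000, Gamma_pqq = 0.000000, Gamma_qpp = 0.000000, Gamma_qpq = 0.000000, Gamma_qqq = 0.000000
step 0: V^p = 1.2500, V^q = 1.5000
step 1: k1 = (0.000000, 0.000000), k2 = (0.000000, 0.000000), k3 = (0.000000, 0.000000), k4 = (0.000000, 0.000000); V <- V + (h/6)(k1 + 2k2 + 2k3 + k4): V^p = 1.2500, V^q = 1.5000
step 2: k1 = (0.000000, 0.000000), k2 = (0.000000, 0.000000), k3 = (0.000000, 0.000000), k4 = (0.000000, 0.000000); V <- V + (h/6)(k1 + 2k2 + 2k3 + k4): V^p = 1.2500, V^q = 1.5000


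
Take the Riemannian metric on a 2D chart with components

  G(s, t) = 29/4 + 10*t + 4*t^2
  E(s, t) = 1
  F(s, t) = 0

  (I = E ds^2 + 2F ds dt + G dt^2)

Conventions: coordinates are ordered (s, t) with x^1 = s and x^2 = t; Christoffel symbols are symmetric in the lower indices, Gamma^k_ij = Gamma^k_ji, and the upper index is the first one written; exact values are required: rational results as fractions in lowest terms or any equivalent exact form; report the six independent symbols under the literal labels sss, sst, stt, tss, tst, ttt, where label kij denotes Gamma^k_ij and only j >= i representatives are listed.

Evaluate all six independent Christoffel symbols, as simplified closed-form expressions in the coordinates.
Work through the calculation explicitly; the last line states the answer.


E = 1; F = 0; G = 29/4 + 10*t + 4*t^2
Gamma^k_ij = (1/2) g^{kl} (d_i g_jl + d_j g_il - d_l g_ij), with g^inv = (1/(EG-F^2)) [[G, -F], [-F, E]]
first partials: E_s = 0, E_t = 0, F_s = 0, F_t = 0, G_s = 0, G_t = 10 + 8*t
D = EG - F^2 = 29/4 + 10*t + 4*t^2
expanded: Gamma^s_ss = (G E_s - 2F F_s + F E_t)/(2D), Gamma^s_st = (G E_t - F G_s)/(2D), Gamma^s_tt = (2G F_t - G G_s - F G_t)/(2D), Gamma^t_ss = (2E F_s - E E_t - F E_s)/(2D), Gamma^t_st = (E G_s - F E_t)/(2D), Gamma^t_tt = (E G_t - 2F F_t + F G_s)/(2D); substitute and cancel common factors

Answer: Gamma_sss = 0, Gamma_sst = 0, Gamma_stt = 0, Gamma_tss = 0, Gamma_tst = 0, Gamma_ttt = (16*t + 20)/(16*t^2 + 40*t + 29)


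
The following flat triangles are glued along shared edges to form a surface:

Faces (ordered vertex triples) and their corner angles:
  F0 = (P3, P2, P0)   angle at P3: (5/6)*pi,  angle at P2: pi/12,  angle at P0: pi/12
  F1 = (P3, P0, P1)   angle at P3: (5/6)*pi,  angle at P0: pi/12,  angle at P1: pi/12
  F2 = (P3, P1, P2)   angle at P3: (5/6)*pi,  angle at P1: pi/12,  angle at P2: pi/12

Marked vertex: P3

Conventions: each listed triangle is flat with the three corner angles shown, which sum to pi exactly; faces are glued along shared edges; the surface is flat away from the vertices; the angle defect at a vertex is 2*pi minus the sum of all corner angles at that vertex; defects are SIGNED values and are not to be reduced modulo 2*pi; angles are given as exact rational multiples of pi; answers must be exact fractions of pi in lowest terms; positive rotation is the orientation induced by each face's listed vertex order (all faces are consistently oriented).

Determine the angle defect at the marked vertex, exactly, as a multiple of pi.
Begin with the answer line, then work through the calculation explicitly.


Answer: defect(P3) = -pi/2

Sum of corner angles at P3: (5/2)*pi
defect = 2*pi - (5/2)*pi


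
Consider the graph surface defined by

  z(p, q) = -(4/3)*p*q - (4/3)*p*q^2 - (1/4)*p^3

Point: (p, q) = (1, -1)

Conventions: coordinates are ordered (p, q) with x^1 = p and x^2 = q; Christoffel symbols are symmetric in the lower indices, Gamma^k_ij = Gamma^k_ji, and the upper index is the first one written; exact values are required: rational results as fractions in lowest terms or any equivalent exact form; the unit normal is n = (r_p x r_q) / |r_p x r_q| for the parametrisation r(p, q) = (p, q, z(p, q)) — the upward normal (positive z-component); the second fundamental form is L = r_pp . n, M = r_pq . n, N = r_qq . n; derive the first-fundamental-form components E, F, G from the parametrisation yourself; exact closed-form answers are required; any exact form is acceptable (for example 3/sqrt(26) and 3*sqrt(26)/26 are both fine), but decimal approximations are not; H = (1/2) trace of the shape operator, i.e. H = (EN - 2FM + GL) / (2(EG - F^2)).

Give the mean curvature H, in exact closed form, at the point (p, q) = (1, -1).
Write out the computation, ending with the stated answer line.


z_p = -3/4, z_q = 4/3, z_pp = -3/2, z_pq = 4/3, z_qq = -8/3
E = 25/16, F = -1, G = 25/9; answer radicand W^2 = 481/144
unnormalised second-form numerators: l = -3/2, m = 4/3, n = -8/3; L = l/sqrt(481/144), and similarly M = m/sqrt(W^2), N = n/sqrt(W^2)
H = (E*n - 2*F*m + G*l) / (2*(EG - F^2)*sqrt(W^2)); E*n - 2*F*m + G*l = -17/3, EG - F^2 = 481/144, so H = (-408/481)/sqrt(481/144)

Answer: H = -4896*sqrt(481)/231361


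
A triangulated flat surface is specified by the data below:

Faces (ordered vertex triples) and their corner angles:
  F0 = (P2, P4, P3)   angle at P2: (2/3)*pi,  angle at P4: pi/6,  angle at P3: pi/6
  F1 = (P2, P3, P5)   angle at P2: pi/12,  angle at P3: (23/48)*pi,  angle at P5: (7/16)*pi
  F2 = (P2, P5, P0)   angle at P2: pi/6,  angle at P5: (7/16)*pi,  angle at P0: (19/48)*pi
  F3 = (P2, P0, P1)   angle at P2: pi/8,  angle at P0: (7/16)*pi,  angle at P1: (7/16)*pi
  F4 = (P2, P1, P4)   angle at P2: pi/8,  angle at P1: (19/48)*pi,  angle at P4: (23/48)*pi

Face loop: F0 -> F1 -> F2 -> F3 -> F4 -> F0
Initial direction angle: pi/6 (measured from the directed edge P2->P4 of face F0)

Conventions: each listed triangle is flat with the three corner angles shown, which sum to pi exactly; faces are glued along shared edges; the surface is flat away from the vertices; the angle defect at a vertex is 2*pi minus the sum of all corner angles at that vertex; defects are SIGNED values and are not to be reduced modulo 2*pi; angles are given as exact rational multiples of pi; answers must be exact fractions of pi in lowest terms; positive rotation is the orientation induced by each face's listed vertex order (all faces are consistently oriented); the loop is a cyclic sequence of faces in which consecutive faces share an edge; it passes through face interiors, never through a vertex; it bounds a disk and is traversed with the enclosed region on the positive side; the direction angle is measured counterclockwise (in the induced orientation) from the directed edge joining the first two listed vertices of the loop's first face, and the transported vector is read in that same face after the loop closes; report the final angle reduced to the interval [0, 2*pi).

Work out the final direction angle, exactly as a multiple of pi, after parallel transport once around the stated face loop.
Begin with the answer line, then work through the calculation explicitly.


Answer: final direction angle = pi

enclosed vertex P2: corner angles sum to (7/6)*pi, defect = 2*pi - (7/6)*pi = (5/6)*pi
summing the enclosed defects onto the initial angle, mod 2*pi in the induced orientation:
final angle = pi/6 + (5/6)*pi = pi (mod 2*pi)
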